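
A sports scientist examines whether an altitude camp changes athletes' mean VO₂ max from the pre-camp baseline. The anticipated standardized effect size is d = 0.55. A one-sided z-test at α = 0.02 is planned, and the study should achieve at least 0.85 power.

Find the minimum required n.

Set Φ(δ − 2.054) = 0.85; then δ − 2.054 = Φ⁻¹(0.85) = 1.036, giving δ = 3.090.
δ = d·√n ⇒ n = (δ/d)² = (3.090 / 0.55)² = 31.57.
Round up to the next whole unit.

n = 32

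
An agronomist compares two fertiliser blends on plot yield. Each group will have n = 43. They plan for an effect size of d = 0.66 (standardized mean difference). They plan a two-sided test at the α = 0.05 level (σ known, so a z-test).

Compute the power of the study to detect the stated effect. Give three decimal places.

Noncentrality parameter: δ = d·√(n/2) = 0.66 × √(43/2) = 3.0603
Critical value for a two-sided test at α = 0.05: z_{α/2} = 1.960.
Power = Φ(δ − 1.960) + Φ(−δ − 1.960) = Φ(1.100) + Φ(-5.020) = 0.8644 + 0.0000 = 0.8644.

Power ≈ 0.864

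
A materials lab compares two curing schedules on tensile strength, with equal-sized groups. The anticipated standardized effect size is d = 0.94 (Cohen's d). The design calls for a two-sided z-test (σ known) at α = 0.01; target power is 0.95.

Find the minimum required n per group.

Set Φ(δ − 2.576) = 0.95; then δ − 2.576 = Φ⁻¹(0.95) = 1.645, giving δ = 4.221.
(The Φ(−δ − z_{α/2}) term is vanishingly small for δ > 0 and is dropped in the standard sample-size formula.)
δ = d·√(n/2) ⇒ n = 2(δ/d)² = 2 × (4.221 / 0.94)² = 40.32.
Rounding up, n = 41 per group.

n = 41 per group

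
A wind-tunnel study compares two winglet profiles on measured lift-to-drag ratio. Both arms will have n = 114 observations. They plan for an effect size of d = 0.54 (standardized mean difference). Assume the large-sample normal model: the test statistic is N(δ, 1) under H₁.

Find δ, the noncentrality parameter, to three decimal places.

δ = d·√(n/2) = 0.54 × √(114/2) = 4.0769

δ ≈ 4.077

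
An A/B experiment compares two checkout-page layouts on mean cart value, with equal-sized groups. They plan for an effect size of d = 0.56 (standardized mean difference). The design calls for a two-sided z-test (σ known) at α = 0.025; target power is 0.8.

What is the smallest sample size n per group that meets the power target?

n = 61 per group

For power 0.8 need Φ(δ − z_{0.0125}) = 0.8, so δ = z_{0.0125} + z_{0.20} = 2.241 + 0.842 = 3.083.
(The Φ(−δ − z_{α/2}) term is vanishingly small for δ > 0 and is dropped in the standard sample-size formula.)
δ = d·√(n/2) ⇒ n = 2(δ/d)² = 2 × (3.083 / 0.56)² = 60.62.
Rounding up, n = 61 per group.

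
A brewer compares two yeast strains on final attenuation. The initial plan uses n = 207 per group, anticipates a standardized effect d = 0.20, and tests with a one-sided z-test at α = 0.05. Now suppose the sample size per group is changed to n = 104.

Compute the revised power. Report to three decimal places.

Power ≈ 0.420

With n = 104 per group: δ = d·√(n/2) = 0.20 × √(104/2) = 1.4422. Critical value z_{0.05} = 1.645.
Revised power = P(Z > 1.645 − δ) = Φ(-0.203) = 0.4197.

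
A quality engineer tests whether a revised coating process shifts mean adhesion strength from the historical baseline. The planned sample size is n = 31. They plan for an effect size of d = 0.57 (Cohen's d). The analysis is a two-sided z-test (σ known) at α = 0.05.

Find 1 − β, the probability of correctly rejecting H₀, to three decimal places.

Power ≈ 0.888

Noncentrality parameter: δ = d·√n = 0.57 × √31 = 3.1736
Two-sided α = 0.05 → critical value z_{0.025} = 1.960.
Power = Φ(δ − 1.960) + Φ(−δ − 1.960) = Φ(1.214) + Φ(-5.134) = 0.8876 + 0.0000 = 0.8876.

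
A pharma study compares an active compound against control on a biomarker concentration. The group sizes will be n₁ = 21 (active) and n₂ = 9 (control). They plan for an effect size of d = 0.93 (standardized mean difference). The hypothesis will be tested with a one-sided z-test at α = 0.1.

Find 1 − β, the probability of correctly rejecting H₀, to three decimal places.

Noncentrality parameter: δ = d / √(1/n₁ + 1/n₂) = 0.93 / √(1/21 + 1/9) = 2.3343
One-sided α = 0.1 → critical value z_{0.1} = 1.282.
Power = Φ(δ − 1.282) = Φ(1.053) = 0.8538.

Power ≈ 0.854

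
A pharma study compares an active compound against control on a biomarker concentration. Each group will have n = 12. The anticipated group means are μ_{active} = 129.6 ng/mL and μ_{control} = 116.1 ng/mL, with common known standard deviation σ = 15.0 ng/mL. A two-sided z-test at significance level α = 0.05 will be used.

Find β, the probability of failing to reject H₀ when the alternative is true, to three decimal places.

β ≈ 0.403

Standardized effect: d = |μ_{active} − μ_{control}| / σ = |129.6 − 116.1| / 15.0 = 0.9000
Noncentrality parameter: δ = d·√(n/2) = 0.9000 × √(12/2) = 2.2045
Two-sided α = 0.05 → critical value z_{0.025} = 1.960.
Power = Φ(δ − 1.960) + Φ(−δ − 1.960) = Φ(0.245) + Φ(-4.165) = 0.5966 + 0.0000 = 0.5966.
Type II error: β = 1 − power = 1 − 0.5966 = 0.4034.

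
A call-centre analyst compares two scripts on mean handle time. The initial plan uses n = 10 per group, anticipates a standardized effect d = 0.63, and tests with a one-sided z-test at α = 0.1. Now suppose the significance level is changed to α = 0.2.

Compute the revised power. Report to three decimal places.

δ = d·√(n/2) = 0.63 × √(10/2) = 1.4087 (unchanged). New critical value: z_{0.2} = 0.842.
Revised power = P(Z > 0.842 − δ) = Φ(0.567) = 0.7147.

Power ≈ 0.715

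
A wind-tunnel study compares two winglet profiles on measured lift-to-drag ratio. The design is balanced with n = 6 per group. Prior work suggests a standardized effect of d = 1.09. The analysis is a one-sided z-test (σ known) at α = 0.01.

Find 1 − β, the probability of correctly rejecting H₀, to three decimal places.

Power ≈ 0.331

Noncentrality parameter: δ = d·√(n/2) = 1.09 × √(6/2) = 1.8879
Critical value for a one-sided test at α = 0.01: z_α = 2.326.
Power = Φ(δ − 2.326) = Φ(-0.438) = 0.3305.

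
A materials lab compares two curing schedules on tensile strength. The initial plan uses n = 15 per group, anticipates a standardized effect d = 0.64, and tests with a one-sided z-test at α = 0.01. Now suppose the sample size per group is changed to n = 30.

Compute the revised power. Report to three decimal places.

Power ≈ 0.561

With n = 30 per group: δ = d·√(n/2) = 0.64 × √(30/2) = 2.4787. Critical value z_{0.01} = 2.326.
Revised power = P(Z > 2.326 − δ) = Φ(0.152) = 0.5605.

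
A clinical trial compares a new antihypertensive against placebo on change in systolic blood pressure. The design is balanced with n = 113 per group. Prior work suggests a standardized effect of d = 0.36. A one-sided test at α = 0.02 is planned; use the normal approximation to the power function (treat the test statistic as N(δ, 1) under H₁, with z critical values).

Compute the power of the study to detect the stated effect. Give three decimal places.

Power ≈ 0.743

Noncentrality parameter: δ = d·√(n/2) = 0.36 × √(113/2) = 2.7060
One-sided α = 0.02 → critical value z_{0.02} = 2.054.
Power = P(Z > 2.054 − δ) = Φ(0.652) = 0.7429.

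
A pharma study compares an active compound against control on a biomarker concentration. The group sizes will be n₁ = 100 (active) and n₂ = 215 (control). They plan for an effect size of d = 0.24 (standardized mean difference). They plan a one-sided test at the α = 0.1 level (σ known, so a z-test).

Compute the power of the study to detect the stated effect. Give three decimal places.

Power ≈ 0.758

Noncentrality parameter: δ = d / √(1/n₁ + 1/n₂) = 0.24 / √(1/100 + 1/215) = 1.9828
One-sided α = 0.1 → critical value z_{0.1} = 1.282.
Power = Φ(δ − 1.282) = Φ(0.701) = 0.7584.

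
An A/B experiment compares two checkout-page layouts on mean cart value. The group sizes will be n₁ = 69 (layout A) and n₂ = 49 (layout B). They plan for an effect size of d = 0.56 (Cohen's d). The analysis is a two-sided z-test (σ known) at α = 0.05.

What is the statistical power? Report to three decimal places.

Noncentrality parameter: δ = d / √(1/n₁ + 1/n₂) = 0.56 / √(1/69 + 1/49) = 2.9976
Critical value for a two-sided test at α = 0.05: z_{α/2} = 1.960.
Power = Φ(δ − 1.960) + Φ(−δ − 1.960) = Φ(1.038) + Φ(-4.958) = 0.8503 + 0.0000 = 0.8503.

Power ≈ 0.850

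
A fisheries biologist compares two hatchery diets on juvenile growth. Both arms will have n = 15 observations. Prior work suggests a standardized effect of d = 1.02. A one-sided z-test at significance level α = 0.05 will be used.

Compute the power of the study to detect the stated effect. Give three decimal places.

Noncentrality parameter: δ = d·√(n/2) = 1.02 × √(15/2) = 2.7934
Critical value for a one-sided test at α = 0.05: z_α = 1.645.
Power = P(Z > 1.645 − δ) = Φ(1.149) = 0.8746.

Power ≈ 0.875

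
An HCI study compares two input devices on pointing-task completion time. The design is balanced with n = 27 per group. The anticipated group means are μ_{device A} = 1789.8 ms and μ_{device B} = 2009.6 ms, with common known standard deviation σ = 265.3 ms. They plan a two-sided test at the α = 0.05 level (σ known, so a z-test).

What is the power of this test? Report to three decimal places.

Power ≈ 0.861

Standardized effect: d = |μ_{device A} − μ_{device B}| / σ = |1789.8 − 2009.6| / 265.3 = 0.8285
Noncentrality parameter: δ = d·√(n/2) = 0.8285 × √(27/2) = 3.0441
Critical value for a two-sided test at α = 0.05: z_{α/2} = 1.960.
Power = Φ(δ − 1.960) + Φ(−δ − 1.960) = Φ(1.084) + Φ(-5.004) = 0.8608 + 0.0000 = 0.8608.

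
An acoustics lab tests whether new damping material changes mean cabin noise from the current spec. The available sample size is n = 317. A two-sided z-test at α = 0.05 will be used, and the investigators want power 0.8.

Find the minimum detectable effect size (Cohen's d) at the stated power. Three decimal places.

d ≈ 0.157

Need Φ(δ − 1.960) = 0.8, so δ = 1.960 + 0.842 = 2.802.
(Lower-tail contribution to power is negligible for δ > 0.)
δ = d·√n ⇒ d = δ/√n = 2.802/√317 = 0.1574.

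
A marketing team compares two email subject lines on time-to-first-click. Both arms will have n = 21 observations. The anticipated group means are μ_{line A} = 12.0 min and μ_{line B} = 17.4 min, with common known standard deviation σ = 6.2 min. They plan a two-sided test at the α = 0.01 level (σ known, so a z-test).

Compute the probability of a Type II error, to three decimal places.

Standardized effect: d = |μ_{line A} − μ_{line B}| / σ = |12.0 − 17.4| / 6.2 = 0.8710
Noncentrality parameter: δ = d·√(n/2) = 0.8710 × √(21/2) = 2.8223
Critical value for a two-sided test at α = 0.01: z_{α/2} = 2.576.
Power = Φ(δ − 2.576) + Φ(−δ − 2.576) = Φ(0.246) + Φ(-5.398) = 0.5973 + 0.0000 = 0.5973.
Type II error: β = 1 − power = 1 − 0.5973 = 0.4027.

β ≈ 0.403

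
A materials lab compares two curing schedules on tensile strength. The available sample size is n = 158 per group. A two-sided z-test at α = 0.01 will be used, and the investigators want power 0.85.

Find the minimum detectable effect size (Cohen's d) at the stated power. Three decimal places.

Need Φ(δ − 2.576) = 0.85, so δ = 2.576 + 1.036 = 3.612.
(Lower-tail contribution to power is negligible for δ > 0.)
δ = d·√(n/2) ⇒ d = δ/√(n/2) = 3.612/√(158/2) = 0.4064.

d ≈ 0.406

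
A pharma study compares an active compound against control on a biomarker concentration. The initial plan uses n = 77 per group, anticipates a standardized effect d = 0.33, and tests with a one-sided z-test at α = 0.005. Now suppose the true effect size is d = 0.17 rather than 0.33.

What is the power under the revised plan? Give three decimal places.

With d = 0.17: δ = d·√(n/2) = 0.17 × √(77/2) = 1.0548. Critical value z_{0.005} = 2.576.
Revised power = Φ(δ − 2.576) = Φ(-1.521) = 0.0641.

Power ≈ 0.064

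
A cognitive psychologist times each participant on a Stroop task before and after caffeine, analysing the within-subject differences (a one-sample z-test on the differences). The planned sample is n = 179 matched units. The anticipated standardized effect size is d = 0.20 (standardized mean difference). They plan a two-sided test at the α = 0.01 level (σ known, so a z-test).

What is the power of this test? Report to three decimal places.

Noncentrality parameter: δ = d·√n = 0.20 × √179 = 2.6758
Critical value for a two-sided test at α = 0.01: z_{α/2} = 2.576.
Power = Φ(δ − 2.576) + Φ(−δ − 2.576) = Φ(0.100) + Φ(-5.252) = 0.5398 + 0.0000 = 0.5398.

Power ≈ 0.540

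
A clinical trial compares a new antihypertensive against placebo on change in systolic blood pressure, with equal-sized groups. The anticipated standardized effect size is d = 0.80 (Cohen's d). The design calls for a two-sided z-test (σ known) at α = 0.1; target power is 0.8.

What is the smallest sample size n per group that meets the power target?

For power 0.8 need Φ(δ − z_{0.05}) = 0.8, so δ = z_{0.05} + z_{0.20} = 1.645 + 0.842 = 2.486.
(For δ > 0 the lower-tail rejection region contributes negligibly to power, so the one-term inversion is standard.)
δ = d·√(n/2) ⇒ n = 2(δ/d)² = 2 × (2.486 / 0.80)² = 19.32.
Round up to the next whole unit.

n = 20 per group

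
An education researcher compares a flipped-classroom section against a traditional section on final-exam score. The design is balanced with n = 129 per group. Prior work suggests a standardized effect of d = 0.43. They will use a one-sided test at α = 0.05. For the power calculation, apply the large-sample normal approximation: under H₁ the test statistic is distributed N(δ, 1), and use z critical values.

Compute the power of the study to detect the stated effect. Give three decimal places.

Noncentrality parameter: δ = d·√(n/2) = 0.43 × √(129/2) = 3.4534
One-sided α = 0.05 → critical value z_{0.05} = 1.645.
Power = P(Z > 1.645 − δ) = Φ(1.809) = 0.9647.

Power ≈ 0.965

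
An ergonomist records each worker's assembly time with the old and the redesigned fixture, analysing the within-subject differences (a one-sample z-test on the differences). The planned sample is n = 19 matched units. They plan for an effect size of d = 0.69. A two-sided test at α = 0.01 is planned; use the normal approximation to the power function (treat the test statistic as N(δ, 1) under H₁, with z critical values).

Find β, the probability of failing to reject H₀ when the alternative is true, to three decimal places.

β ≈ 0.333

Noncentrality parameter: δ = d·√n = 0.69 × √19 = 3.0076
Two-sided α = 0.01 → critical value z_{0.005} = 2.576.
Power = Φ(δ − 2.576) + Φ(−δ − 2.576) = Φ(0.432) + Φ(-5.583) = 0.6671 + 0.0000 = 0.6671.
Type II error: β = 1 − power = 1 − 0.6671 = 0.3329.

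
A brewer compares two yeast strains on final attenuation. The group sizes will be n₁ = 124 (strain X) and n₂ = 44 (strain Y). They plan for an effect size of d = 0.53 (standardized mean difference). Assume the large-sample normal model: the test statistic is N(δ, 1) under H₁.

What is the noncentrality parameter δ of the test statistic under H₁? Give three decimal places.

δ = d / √(1/n₁ + 1/n₂) = 0.53 / √(1/124 + 1/44) = 3.0204

δ ≈ 3.020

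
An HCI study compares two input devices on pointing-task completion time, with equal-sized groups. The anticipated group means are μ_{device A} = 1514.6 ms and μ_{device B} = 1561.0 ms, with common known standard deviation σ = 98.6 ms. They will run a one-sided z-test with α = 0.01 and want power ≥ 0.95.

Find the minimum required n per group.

n = 143 per group

Standardized effect: d = |μ_{device A} − μ_{device B}| / σ = |1514.6 − 1561.0| / 98.6 = 0.4706
For power 0.95 need Φ(δ − z_{0.01}) = 0.95, so δ = z_{0.01} + z_{0.05} = 2.326 + 1.645 = 3.971.
δ = d·√(n/2) ⇒ n = 2(δ/d)² = 2 × (3.971 / 0.4706)² = 142.43.
Round up to the next whole unit.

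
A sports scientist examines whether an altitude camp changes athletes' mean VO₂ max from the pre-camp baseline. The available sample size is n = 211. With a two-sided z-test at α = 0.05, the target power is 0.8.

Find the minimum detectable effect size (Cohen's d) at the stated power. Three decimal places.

Required noncentrality: δ = z_{0.025} + z_{0.20} = 1.960 + 0.842 = 2.802.
(Lower-tail contribution to power is negligible for δ > 0.)
δ = d·√n ⇒ d = δ/√n = 2.802/√211 = 0.1929.

d ≈ 0.193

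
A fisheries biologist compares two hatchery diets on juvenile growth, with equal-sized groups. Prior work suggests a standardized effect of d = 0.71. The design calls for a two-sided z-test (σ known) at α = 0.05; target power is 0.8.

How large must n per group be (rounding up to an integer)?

For power 0.8 need Φ(δ − z_{0.025}) = 0.8, so δ = z_{0.025} + z_{0.20} = 1.960 + 0.842 = 2.802.
(The Φ(−δ − z_{α/2}) term is vanishingly small for δ > 0 and is dropped in the standard sample-size formula.)
δ = d·√(n/2) ⇒ n = 2(δ/d)² = 2 × (2.802 / 0.71)² = 31.14.
Rounding up, n = 32 per group.

n = 32 per group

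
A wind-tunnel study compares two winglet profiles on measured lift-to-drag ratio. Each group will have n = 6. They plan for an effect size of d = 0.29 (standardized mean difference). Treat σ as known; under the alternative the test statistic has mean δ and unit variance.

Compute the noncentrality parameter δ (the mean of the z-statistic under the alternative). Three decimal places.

δ ≈ 0.502

The noncentrality parameter scales effect size by the design's sample-size factor: δ = d·√(n/2) = 0.29 × √(6/2) = 0.5023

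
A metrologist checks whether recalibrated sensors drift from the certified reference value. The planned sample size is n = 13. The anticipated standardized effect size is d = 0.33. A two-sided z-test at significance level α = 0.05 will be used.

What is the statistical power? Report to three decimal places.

Noncentrality parameter: δ = d·√n = 0.33 × √13 = 1.1898
Critical value for a two-sided test at α = 0.05: z_{α/2} = 1.960.
Power = Φ(δ − 1.960) + Φ(−δ − 1.960) = Φ(-0.770) + Φ(-3.150) = 0.2206 + 0.0008 = 0.2214.

Power ≈ 0.221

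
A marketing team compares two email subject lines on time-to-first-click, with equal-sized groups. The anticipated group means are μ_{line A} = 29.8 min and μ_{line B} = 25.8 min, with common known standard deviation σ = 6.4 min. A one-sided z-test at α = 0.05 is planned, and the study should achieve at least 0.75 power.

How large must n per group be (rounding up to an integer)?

Standardized effect: d = |μ_{line A} − μ_{line B}| / σ = |29.8 − 25.8| / 6.4 = 0.6250
For power 0.75 need Φ(δ − z_{0.05}) = 0.75, so δ = z_{0.05} + z_{0.25} = 1.645 + 0.674 = 2.319.
δ = d·√(n/2) ⇒ n = 2(δ/d)² = 2 × (2.319 / 0.6250)² = 27.54.
Rounding up, n = 28 per group.

n = 28 per group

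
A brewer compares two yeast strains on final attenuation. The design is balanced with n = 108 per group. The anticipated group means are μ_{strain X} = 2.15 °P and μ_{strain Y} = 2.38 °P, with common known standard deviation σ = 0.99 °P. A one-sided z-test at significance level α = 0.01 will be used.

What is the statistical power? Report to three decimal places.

Standardized effect: d = |μ_{strain X} − μ_{strain Y}| / σ = |2.15 − 2.38| / 0.99 = 0.2323
Noncentrality parameter: δ = d·√(n/2) = 0.2323 × √(108/2) = 1.7072
Critical value for a one-sided test at α = 0.01: z_α = 2.326.
Power = Φ(δ − 2.326) = Φ(-0.619) = 0.2679.

Power ≈ 0.268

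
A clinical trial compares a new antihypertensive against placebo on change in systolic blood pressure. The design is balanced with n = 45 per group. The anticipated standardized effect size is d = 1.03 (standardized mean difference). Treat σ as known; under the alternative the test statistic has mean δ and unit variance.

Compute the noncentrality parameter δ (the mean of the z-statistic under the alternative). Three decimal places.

δ ≈ 4.886

The noncentrality parameter scales effect size by the design's sample-size factor: δ = d·√(n/2) = 1.03 × √(45/2) = 4.8857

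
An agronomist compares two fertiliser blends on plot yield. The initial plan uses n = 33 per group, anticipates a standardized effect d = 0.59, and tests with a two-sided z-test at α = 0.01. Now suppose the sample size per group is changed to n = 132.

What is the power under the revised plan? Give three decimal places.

Power ≈ 0.987

With n = 132 per group: δ = d·√(n/2) = 0.59 × √(132/2) = 4.7932. Critical value z_{0.005} = 2.576.
Revised power = Φ(δ − 2.576) + Φ(−δ − 2.576) = Φ(2.217) + Φ(-7.369) = 0.9867 + 0.0000 = 0.9867.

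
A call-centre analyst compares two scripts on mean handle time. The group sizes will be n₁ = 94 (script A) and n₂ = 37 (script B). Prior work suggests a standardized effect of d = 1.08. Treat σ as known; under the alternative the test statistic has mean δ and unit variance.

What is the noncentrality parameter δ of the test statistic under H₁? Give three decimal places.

δ = d / √(1/n₁ + 1/n₂) = 1.08 / √(1/94 + 1/37) = 5.5648

δ ≈ 5.565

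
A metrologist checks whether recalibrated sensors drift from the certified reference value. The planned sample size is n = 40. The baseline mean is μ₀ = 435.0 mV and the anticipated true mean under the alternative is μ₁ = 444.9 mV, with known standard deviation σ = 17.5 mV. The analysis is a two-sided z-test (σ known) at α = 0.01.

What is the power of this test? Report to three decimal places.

Standardized effect: d = |μ₁ − μ₀| / σ = |444.9 − 435.0| / 17.5 = 0.5657
Noncentrality parameter: δ = d·√n = 0.5657 × √40 = 3.5779
Critical value for a two-sided test at α = 0.01: z_{α/2} = 2.576.
Power = Φ(δ − 2.576) + Φ(−δ − 2.576) = Φ(1.002) + Φ(-6.154) = 0.8418 + 0.0000 = 0.8418.

Power ≈ 0.842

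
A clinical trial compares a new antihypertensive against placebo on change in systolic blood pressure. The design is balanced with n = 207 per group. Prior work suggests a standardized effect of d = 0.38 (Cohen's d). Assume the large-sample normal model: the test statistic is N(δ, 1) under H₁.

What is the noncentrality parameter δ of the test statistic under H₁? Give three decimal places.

δ ≈ 3.866

δ = d·√(n/2) = 0.38 × √(207/2) = 3.8659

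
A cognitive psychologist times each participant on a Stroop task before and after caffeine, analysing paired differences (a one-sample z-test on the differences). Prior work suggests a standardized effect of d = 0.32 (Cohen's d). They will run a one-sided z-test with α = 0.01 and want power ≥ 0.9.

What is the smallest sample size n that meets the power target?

n = 128

For power 0.9 need Φ(δ − z_{0.01}) = 0.9, so δ = z_{0.01} + z_{0.10} = 2.326 + 1.282 = 3.608.
δ = d·√n ⇒ n = (δ/d)² = (3.608 / 0.32)² = 127.12.
Rounding up, n = 128.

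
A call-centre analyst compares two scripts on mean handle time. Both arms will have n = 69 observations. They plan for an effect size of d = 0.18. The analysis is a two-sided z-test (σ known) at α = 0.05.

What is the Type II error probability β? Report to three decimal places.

Noncentrality parameter: δ = d·√(n/2) = 0.18 × √(69/2) = 1.0573
Critical value for a two-sided test at α = 0.05: z_{α/2} = 1.960.
Power = Φ(δ − 1.960) + Φ(−δ − 1.960) = Φ(-0.903) + Φ(-3.017) = 0.1833 + 0.0013 = 0.1846.
Type II error: β = 1 − power = 1 − 0.1846 = 0.8154.

β ≈ 0.815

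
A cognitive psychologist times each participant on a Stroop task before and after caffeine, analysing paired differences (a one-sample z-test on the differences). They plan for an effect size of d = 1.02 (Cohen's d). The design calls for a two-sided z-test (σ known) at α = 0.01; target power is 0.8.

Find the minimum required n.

For power 0.8 need Φ(δ − z_{0.005}) = 0.8, so δ = z_{0.005} + z_{0.20} = 2.576 + 0.842 = 3.417.
(Ignoring the negligible lower-tail rejection probability gives the usual closed-form inversion.)
δ = d·√n ⇒ n = (δ/d)² = (3.417 / 1.02)² = 11.23.
Rounding up, n = 12.

n = 12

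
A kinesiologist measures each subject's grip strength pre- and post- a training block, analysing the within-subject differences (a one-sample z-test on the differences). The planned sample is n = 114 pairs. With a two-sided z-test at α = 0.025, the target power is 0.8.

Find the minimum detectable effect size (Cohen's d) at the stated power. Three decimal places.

d ≈ 0.289

Required noncentrality: δ = z_{0.0125} + z_{0.20} = 2.241 + 0.842 = 3.083.
(Lower-tail contribution to power is negligible for δ > 0.)
δ = d·√n ⇒ d = δ/√n = 3.083/√114 = 0.2888.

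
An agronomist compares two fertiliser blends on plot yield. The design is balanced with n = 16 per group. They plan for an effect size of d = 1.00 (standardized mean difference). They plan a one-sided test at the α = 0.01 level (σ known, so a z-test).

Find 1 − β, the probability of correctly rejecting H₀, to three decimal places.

Power ≈ 0.692

Noncentrality parameter: δ = d·√(n/2) = 1.00 × √(16/2) = 2.8284
One-sided α = 0.01 → critical value z_{0.01} = 2.326.
Power = P(Z > 2.326 − δ) = Φ(0.502) = 0.6922.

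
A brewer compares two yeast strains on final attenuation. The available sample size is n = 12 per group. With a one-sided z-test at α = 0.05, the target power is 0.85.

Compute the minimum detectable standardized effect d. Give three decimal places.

Need Φ(δ − 1.645) = 0.85, so δ = 1.645 + 1.036 = 2.681.
δ = d·√(n/2) ⇒ d = δ/√(n/2) = 2.681/√(12/2) = 1.0946.

d ≈ 1.095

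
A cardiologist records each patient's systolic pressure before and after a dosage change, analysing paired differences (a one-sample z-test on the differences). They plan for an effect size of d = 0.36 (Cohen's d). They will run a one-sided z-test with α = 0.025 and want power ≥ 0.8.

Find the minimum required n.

Set Φ(δ − 1.960) = 0.8; then δ − 1.960 = Φ⁻¹(0.8) = 0.842, giving δ = 2.802.
δ = d·√n ⇒ n = (δ/d)² = (2.802 / 0.36)² = 60.56.
Round up to the next whole unit.

n = 61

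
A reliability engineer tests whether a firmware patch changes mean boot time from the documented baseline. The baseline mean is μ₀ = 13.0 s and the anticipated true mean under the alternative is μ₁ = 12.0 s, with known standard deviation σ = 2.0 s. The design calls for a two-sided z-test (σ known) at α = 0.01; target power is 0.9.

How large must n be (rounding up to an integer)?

n = 60

Standardized effect: d = |μ₁ − μ₀| / σ = |12.0 − 13.0| / 2.0 = 0.5000
Set Φ(δ − 2.576) = 0.9; then δ − 2.576 = Φ⁻¹(0.9) = 1.282, giving δ = 3.857.
(The Φ(−δ − z_{α/2}) term is vanishingly small for δ > 0 and is dropped in the standard sample-size formula.)
δ = d·√n ⇒ n = (δ/d)² = (3.857 / 0.5000)² = 59.52.
Round up to the next whole unit.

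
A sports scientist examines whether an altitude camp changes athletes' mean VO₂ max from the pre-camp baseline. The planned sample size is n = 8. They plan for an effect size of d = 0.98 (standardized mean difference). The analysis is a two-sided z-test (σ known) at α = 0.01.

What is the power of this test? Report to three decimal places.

Noncentrality parameter: δ = d·√n = 0.98 × √8 = 2.7719
Critical value for a two-sided test at α = 0.01: z_{α/2} = 2.576.
Power = Φ(δ − 2.576) + Φ(−δ − 2.576) = Φ(0.196) + Φ(-5.348) = 0.5777 + 0.0000 = 0.5777.

Power ≈ 0.578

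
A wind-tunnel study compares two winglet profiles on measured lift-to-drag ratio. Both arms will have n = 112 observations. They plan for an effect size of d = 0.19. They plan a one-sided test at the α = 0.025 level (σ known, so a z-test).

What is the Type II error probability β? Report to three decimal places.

β ≈ 0.705

Noncentrality parameter: δ = d·√(n/2) = 0.19 × √(112/2) = 1.4218
Critical value for a one-sided test at α = 0.025: z_α = 1.960.
Power = Φ(δ − 1.960) = Φ(-0.538) = 0.2952.
Type II error: β = 1 − power = 1 − 0.2952 = 0.7048.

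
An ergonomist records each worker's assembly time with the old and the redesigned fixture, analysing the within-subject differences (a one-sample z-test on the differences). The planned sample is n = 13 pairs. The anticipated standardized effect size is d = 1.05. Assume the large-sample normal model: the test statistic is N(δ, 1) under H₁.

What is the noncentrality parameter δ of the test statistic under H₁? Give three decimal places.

The noncentrality parameter scales effect size by the design's sample-size factor: δ = d·√n = 1.05 × √13 = 3.7858

δ ≈ 3.786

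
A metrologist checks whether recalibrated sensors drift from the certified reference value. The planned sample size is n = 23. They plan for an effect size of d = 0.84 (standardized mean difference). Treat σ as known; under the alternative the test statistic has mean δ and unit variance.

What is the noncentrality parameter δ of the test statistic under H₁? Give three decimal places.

δ ≈ 4.028

The noncentrality parameter scales effect size by the design's sample-size factor: δ = d·√n = 0.84 × √23 = 4.0285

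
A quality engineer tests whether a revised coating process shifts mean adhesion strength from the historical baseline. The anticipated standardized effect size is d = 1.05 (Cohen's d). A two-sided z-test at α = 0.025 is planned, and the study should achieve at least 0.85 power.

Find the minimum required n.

For power 0.85 need Φ(δ − z_{0.0125}) = 0.85, so δ = z_{0.0125} + z_{0.15} = 2.241 + 1.036 = 3.278.
(For δ > 0 the lower-tail rejection region contributes negligibly to power, so the one-term inversion is standard.)
δ = d·√n ⇒ n = (δ/d)² = (3.278 / 1.05)² = 9.75.
Round up to the next whole unit.

n = 10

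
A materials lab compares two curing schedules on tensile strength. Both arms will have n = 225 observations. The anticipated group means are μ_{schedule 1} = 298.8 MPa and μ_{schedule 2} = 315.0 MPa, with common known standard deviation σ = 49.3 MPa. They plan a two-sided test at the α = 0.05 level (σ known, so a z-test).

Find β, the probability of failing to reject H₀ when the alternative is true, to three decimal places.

Standardized effect: d = |μ_{schedule 1} − μ_{schedule 2}| / σ = |298.8 − 315.0| / 49.3 = 0.3286
Noncentrality parameter: δ = d·√(n/2) = 0.3286 × √(225/2) = 3.4853
Two-sided α = 0.05 → critical value z_{0.025} = 1.960.
Power = Φ(δ − 1.960) + Φ(−δ − 1.960) = Φ(1.525) + Φ(-5.445) = 0.9364 + 0.0000 = 0.9364.
Type II error: β = 1 − power = 1 − 0.9364 = 0.0636.

β ≈ 0.064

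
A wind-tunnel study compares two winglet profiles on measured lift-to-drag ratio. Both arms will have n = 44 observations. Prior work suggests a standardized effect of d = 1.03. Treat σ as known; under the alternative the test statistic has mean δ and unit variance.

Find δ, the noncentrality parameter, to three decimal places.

δ ≈ 4.831

The noncentrality parameter scales effect size by the design's sample-size factor: δ = d·√(n/2) = 1.03 × √(44/2) = 4.8311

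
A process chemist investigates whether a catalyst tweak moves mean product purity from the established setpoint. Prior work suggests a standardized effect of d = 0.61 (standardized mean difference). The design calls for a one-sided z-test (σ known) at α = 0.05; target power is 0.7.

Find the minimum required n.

For power 0.7 need Φ(δ − z_{0.05}) = 0.7, so δ = z_{0.05} + z_{0.30} = 1.645 + 0.524 = 2.169.
δ = d·√n ⇒ n = (δ/d)² = (2.169 / 0.61)² = 12.65.
Rounding up, n = 13.

n = 13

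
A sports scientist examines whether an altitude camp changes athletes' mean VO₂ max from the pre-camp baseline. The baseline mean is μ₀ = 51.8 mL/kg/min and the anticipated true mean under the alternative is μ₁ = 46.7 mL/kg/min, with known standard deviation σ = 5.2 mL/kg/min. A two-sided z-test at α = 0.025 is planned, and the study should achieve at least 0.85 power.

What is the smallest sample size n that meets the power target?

Standardized effect: d = |μ₁ − μ₀| / σ = |46.7 − 51.8| / 5.2 = 0.9808
For power 0.85 need Φ(δ − z_{0.0125}) = 0.85, so δ = z_{0.0125} + z_{0.15} = 2.241 + 1.036 = 3.278.
(Ignoring the negligible lower-tail rejection probability gives the usual closed-form inversion.)
δ = d·√n ⇒ n = (δ/d)² = (3.278 / 0.9808)² = 11.17.
Round up to the next whole unit.

n = 12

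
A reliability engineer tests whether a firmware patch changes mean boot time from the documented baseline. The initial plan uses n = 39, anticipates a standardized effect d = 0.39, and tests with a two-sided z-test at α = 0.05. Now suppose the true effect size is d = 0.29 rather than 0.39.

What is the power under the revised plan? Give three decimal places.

Power ≈ 0.441

With d = 0.29: δ = d·√n = 0.29 × √39 = 1.8110. Critical value z_{0.025} = 1.960.
Revised power = Φ(δ − 1.960) + Φ(−δ − 1.960) = Φ(-0.149) + Φ(-3.771) = 0.4408 + 0.0001 = 0.4409.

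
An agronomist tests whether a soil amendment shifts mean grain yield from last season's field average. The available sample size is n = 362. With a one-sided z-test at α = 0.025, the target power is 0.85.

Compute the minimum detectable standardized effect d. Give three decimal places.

d ≈ 0.157

Need Φ(δ − 1.960) = 0.85, so δ = 1.960 + 1.036 = 2.996.
δ = d·√n ⇒ d = δ/√n = 2.996/√362 = 0.1575.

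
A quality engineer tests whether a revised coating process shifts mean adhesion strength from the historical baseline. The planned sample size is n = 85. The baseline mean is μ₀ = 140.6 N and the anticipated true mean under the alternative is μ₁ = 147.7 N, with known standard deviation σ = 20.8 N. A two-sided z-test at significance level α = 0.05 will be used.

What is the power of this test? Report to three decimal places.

Standardized effect: d = |μ₁ − μ₀| / σ = |147.7 − 140.6| / 20.8 = 0.3413
Noncentrality parameter: δ = d·√n = 0.3413 × √85 = 3.1471
Critical value for a two-sided test at α = 0.05: z_{α/2} = 1.960.
Power = Φ(δ − 1.960) + Φ(−δ − 1.960) = Φ(1.187) + Φ(-5.107) = 0.8824 + 0.0000 = 0.8824.

Power ≈ 0.882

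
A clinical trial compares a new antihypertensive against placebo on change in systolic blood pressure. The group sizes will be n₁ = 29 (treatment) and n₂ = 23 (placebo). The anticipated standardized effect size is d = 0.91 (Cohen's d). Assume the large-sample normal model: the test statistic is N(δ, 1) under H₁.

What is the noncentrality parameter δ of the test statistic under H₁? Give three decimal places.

δ = d / √(1/n₁ + 1/n₂) = 0.91 / √(1/29 + 1/23) = 3.2591

δ ≈ 3.259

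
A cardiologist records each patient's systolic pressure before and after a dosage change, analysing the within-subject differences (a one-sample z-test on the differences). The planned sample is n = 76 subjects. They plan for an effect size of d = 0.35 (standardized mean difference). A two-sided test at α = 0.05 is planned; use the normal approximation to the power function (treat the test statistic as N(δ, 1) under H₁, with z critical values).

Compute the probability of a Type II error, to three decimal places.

Noncentrality parameter: δ = d·√n = 0.35 × √76 = 3.0512
Two-sided α = 0.05 → critical value z_{0.025} = 1.960.
Power = Φ(δ − 1.960) + Φ(−δ − 1.960) = Φ(1.091) + Φ(-5.011) = 0.8624 + 0.0000 = 0.8624.
Type II error: β = 1 − power = 1 − 0.8624 = 0.1376.

β ≈ 0.138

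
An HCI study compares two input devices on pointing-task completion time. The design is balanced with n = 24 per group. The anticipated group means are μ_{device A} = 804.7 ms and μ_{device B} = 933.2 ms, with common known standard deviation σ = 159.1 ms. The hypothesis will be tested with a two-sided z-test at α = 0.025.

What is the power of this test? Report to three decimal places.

Power ≈ 0.711

Standardized effect: d = |μ_{device A} − μ_{device B}| / σ = |804.7 − 933.2| / 159.1 = 0.8077
Noncentrality parameter: λ = d·√(n/2) = 0.8077 × √(24/2) = 2.7978
Critical value for a two-sided test at α = 0.025: z_{α/2} = 2.241.
Power = Φ(λ − 2.241) + Φ(−λ − 2.241) = Φ(0.556) + Φ(-5.039) = 0.7110 + 0.0000 = 0.7110.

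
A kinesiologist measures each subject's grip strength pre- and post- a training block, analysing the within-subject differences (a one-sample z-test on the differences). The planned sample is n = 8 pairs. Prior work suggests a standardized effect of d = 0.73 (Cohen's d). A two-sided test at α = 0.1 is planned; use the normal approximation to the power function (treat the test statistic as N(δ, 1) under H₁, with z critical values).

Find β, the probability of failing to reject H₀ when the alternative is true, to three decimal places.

Noncentrality parameter: δ = d·√n = 0.73 × √8 = 2.0648
Two-sided α = 0.1 → critical value z_{0.05} = 1.645.
Power = Φ(δ − 1.645) + Φ(−δ − 1.645) = Φ(0.420) + Φ(-3.710) = 0.6627 + 0.0001 = 0.6628.
Type II error: β = 1 − power = 1 − 0.6628 = 0.3372.

β ≈ 0.337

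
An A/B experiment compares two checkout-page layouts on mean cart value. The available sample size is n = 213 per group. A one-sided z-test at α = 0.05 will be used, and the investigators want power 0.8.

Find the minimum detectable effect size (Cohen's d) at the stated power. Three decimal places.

d ≈ 0.241

Need Φ(δ − 1.645) = 0.8, so δ = 1.645 + 0.842 = 2.486.
δ = d·√(n/2) ⇒ d = δ/√(n/2) = 2.486/√(213/2) = 0.2409.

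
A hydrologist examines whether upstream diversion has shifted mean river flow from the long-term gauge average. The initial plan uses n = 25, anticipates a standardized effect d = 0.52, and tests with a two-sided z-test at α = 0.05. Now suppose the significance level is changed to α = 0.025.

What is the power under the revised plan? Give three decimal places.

δ = d·√n = 0.52 × √25 = 2.6000 (unchanged). New critical value: z_{0.0125} = 2.241.
Revised power = Φ(δ − 2.241) + Φ(−δ − 2.241) = Φ(0.359) + Φ(-4.841) = 0.6401 + 0.0000 = 0.6401.

Power ≈ 0.640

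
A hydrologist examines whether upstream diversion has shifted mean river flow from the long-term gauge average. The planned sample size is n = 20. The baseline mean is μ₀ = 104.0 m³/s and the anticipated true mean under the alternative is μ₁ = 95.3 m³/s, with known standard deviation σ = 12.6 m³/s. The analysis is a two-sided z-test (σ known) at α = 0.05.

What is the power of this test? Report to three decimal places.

Standardized effect: d = |μ₁ − μ₀| / σ = |95.3 − 104.0| / 12.6 = 0.6905
Noncentrality parameter: δ = d·√n = 0.6905 × √20 = 3.0879
Two-sided α = 0.05 → critical value z_{0.025} = 1.960.
Power = Φ(δ − 1.960) + Φ(−δ − 1.960) = Φ(1.128) + Φ(-5.048) = 0.8703 + 0.0000 = 0.8703.

Power ≈ 0.870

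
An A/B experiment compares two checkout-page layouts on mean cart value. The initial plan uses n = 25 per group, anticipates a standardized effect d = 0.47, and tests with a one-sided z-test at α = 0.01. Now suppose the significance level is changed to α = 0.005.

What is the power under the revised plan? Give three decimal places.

δ = d·√(n/2) = 0.47 × √(25/2) = 1.6617 (unchanged). New critical value: z_{0.005} = 2.576.
Revised power = Φ(δ − 2.576) = Φ(-0.914) = 0.1803.

Power ≈ 0.180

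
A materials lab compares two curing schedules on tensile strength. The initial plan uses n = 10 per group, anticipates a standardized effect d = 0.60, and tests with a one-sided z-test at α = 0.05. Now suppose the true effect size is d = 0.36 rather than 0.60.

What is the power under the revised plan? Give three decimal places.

With d = 0.36: δ = d·√(n/2) = 0.36 × √(10/2) = 0.8050. Critical value z_{0.05} = 1.645.
Revised power = Φ(δ − 1.645) = Φ(-0.840) = 0.2005.

Power ≈ 0.200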